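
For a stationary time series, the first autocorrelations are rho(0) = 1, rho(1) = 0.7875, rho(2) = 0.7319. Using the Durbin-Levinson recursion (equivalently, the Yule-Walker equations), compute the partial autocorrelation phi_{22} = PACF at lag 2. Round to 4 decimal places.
\phi_{22} = 0.2942

The PACF at lag k is phi_{kk}, the last component of the solution
to the Yule-Walker system G_k phi = r_k where
  (G_k)_{ij} = rho(|i - j|), (r_k)_i = rho(i), i,j = 1..k.
Equivalently, Durbin-Levinson gives phi_{kk} iteratively:
  phi_{11} = rho(1)
  phi_{kk} = [rho(k) - sum_{j=1..k-1} phi_{k-1,j} rho(k-j)]
            / [1 - sum_{j=1..k-1} phi_{k-1,j} rho(j)],
  phi_{k,j} = phi_{k-1,j} - phi_{kk} phi_{k-1,k-j},  j = 1..k-1.
Step k = 1:
  phi_11 = rho(1) = 0.7875.
Step k = 2:
  phi_22 = [rho(2) - phi_11 rho(1)] / [1 - phi_11 rho(1)] = [0.7319 - (0.7875)(0.7875)] / [1 - (0.7875)(0.7875)]
         = 0.11174375 / 0.37984375 = 0.2942.
Therefore phi_{22} = 0.2942.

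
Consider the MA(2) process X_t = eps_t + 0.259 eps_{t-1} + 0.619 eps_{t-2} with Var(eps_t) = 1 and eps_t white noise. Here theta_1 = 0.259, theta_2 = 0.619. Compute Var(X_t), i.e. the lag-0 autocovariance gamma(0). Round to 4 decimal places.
\gamma(0) = 1.4502

For an MA(q) process X_t = eps_t + sum_i theta_i eps_{t-i} with
Var(eps_t) = sigma^2, the variance is
  gamma(0) = sigma^2 * (1 + sum_i theta_i^2).
  sum_i theta_i^2 = (0.259)^2 + (0.619)^2 = 0.067081 + 0.383161 = 0.450242.
  gamma(0) = 1 * (1 + 0.450242) = 1 * 1.450242 = 1.450242, which rounds to 1.4502.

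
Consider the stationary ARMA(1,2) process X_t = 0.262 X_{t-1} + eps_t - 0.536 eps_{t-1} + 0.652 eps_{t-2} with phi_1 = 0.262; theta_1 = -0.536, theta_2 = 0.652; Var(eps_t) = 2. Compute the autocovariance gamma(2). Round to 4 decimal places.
\gamma(2) = 1.1267

Multiply the model equation by X_{t-k} and take expectations. With theta_0 = psi_0 = 1 and psi_j the MA(infinity) weights, this gives
  gamma(k) - sum_i phi_i gamma(k-i) = c_k,
  c_k = sigma^2 * sum_{j=k..q} theta_j psi_{j-k}   (c_k = 0 for k > q),
using gamma(-m) = gamma(m).
psi-weights needed (psi_j = theta_j + sum_i phi_i psi_{j-i}):
  psi_1 = theta_1 + phi_1 = -0.536 + (0.262) = -0.274
  psi_2 = theta_2 + phi_1 psi_1 = 0.652 + (0.262)(-0.274) = 0.580212
Right-hand sides:
  c_0 = sigma^2 (1 + theta_1 psi_1 + theta_2 psi_2) = 2 * (1 + (-0.536)(-0.274) + (0.652)(0.580212)) = 2 * 1.525162 = 3.050324
  c_1 = sigma^2 (theta_1 + theta_2 psi_1) = 2 * (-0.536 + (0.652)(-0.274)) = -1.429296
  c_2 = sigma^2 theta_2 = 2 * (0.652) = 1.304
Equations for k = 0 and k = 1 (AR order 1):
  gamma(0) = phi_1 gamma(1) + c_0
  gamma(1) = phi_1 gamma(0) + c_1
Substituting the second into the first: gamma(0) (1 - phi_1^2) = c_0 + phi_1 c_1, so
  gamma(0) = (c_0 + phi_1 c_1) / (1 - phi_1^2) = (3.050324 + (0.262)(-1.429296)) / (1 - (0.262)^2) = 2.675849 / 0.931356 = 2.873068.
  gamma(1) = phi_1 gamma(0) + c_1 = (0.262)(2.873068) + (-1.429296) = -0.676552.
For k = 2: gamma(2) = phi_1 gamma(1) + c_2
  = (0.262)(-0.676552) + (1.304) = 1.126743.
Therefore gamma(2) = 1.1267 (to 4 decimal places).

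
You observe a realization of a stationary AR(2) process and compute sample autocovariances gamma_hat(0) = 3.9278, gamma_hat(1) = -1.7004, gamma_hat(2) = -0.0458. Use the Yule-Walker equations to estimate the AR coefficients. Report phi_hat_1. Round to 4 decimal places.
\hat\phi_{1} = -0.5390

The Yule-Walker equations for an AR(p) process read, in matrix form,
  Gamma_p phi = r_p,   with   (Gamma_p)_{ij} = gamma(|i - j|),
                       (r_p)_i = gamma(i),   i,j = 1..p.
Substitute the sample gammas (Toeplitz matrix and right-hand side of size 2):
  Gamma_p = [[3.9278, -1.7004], [-1.7004, 3.9278]]
  r_p     = [-1.7004, -0.0458]
Written out:
  3.9278 phi_1 - 1.7004 phi_2 = -1.7004
  -1.7004 phi_1 + 3.9278 phi_2 = -0.0458
Solve by Cramer's rule:
  det = gamma(0)^2 - gamma(1)^2 = (3.9278)^2 - (-1.7004)^2 = 15.42761284 - 2.89136016 = 12.53625268
  phi_hat_1 = [gamma(1) gamma(0) - gamma(1) gamma(2)] / det = [(-1.7004)(3.9278) - (-1.7004)(-0.0458)] / 12.53625268 = -6.75670944 / 12.53625268 = -0.539
  phi_hat_2 = [gamma(0) gamma(2) - gamma(1)^2] / det = [(3.9278)(-0.0458) - (-1.7004)^2] / 12.53625268 = -3.0712534 / 12.53625268 = -0.245
So phi_hat = [-0.5390, -0.2450].
Therefore phi_hat_1 = -0.5390.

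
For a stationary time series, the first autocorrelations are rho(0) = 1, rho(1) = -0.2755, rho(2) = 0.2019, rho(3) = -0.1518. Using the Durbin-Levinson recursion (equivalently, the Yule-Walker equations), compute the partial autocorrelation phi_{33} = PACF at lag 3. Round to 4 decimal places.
\phi_{33} = -0.0730

The PACF at lag k is phi_{kk}, the last component of the solution
to the Yule-Walker system G_k phi = r_k where
  (G_k)_{ij} = rho(|i - j|), (r_k)_i = rho(i), i,j = 1..k.
Equivalently, Durbin-Levinson gives phi_{kk} iteratively:
  phi_{11} = rho(1)
  phi_{kk} = [rho(k) - sum_{j=1..k-1} phi_{k-1,j} rho(k-j)]
            / [1 - sum_{j=1..k-1} phi_{k-1,j} rho(j)],
  phi_{k,j} = phi_{k-1,j} - phi_{kk} phi_{k-1,k-j},  j = 1..k-1.
Step k = 1:
  phi_11 = rho(1) = -0.2755.
Step k = 2:
  phi_22 = [rho(2) - phi_11 rho(1)] / [1 - phi_11 rho(1)] = [0.2019 - (-0.2755)(-0.2755)] / [1 - (-0.2755)(-0.2755)]
         = 0.12599975 / 0.92409975 = 0.136349.
  Update: phi_21 = phi_11 - phi_22 phi_11 = -0.2755 - (0.136349)(-0.2755) = -0.237936.
Step k = 3:
  phi_33 = [rho(3) - phi_21 rho(2) - phi_22 rho(1)] / [1 - phi_21 rho(1) - phi_22 rho(2)]
    numerator   = -0.1518 - (-0.237936)(0.2019) - (0.136349)(-0.2755) = -0.06619668
    denominator = 1 - (-0.237936)(-0.2755) - (0.136349)(0.2019) = 0.90691985
  phi_33 = -0.06619668 / 0.90691985 = -0.073.
Therefore phi_{33} = -0.0730.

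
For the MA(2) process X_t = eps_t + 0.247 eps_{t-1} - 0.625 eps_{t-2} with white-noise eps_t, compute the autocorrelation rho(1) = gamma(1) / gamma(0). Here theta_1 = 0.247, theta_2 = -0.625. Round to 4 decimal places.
\rho(1) = 0.0638

For an MA(q) process with theta_0 = 1, the autocovariance is
  gamma(k) = sigma^2 * sum_{i=0..q-k} theta_i * theta_{i+k},
and rho(k) = gamma(k) / gamma(0). Sigma^2 cancels.
  numerator   = (1)*(0.247) + (0.247)*(-0.625) = 0.092625.
  denominator = (1)^2 + (0.247)^2 + (-0.625)^2 = 1.451634.
  rho(1) = 0.092625 / 1.451634 = 0.0638.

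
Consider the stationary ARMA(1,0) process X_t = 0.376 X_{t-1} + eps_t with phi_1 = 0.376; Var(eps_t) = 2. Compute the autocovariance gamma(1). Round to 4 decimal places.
\gamma(1) = 0.8758

Multiply the model equation by X_{t-k} and take expectations. With theta_0 = psi_0 = 1 and psi_j the MA(infinity) weights, this gives
  gamma(k) - sum_i phi_i gamma(k-i) = c_k,
  c_k = sigma^2 * sum_{j=k..q} theta_j psi_{j-k}   (c_k = 0 for k > q),
using gamma(-m) = gamma(m).
Pure AR (q = 0): c_0 = sigma^2 = 2, c_k = 0 for k >= 1.
Equations for k = 0 and k = 1 (AR order 1):
  gamma(0) = phi_1 gamma(1) + c_0
  gamma(1) = phi_1 gamma(0) + c_1
Substituting the second into the first: gamma(0) (1 - phi_1^2) = c_0 + phi_1 c_1, so
  gamma(0) = c_0 / (1 - phi_1^2) = 2 / (1 - (0.376)^2) = 2 / 0.858624 = 2.329308.
  gamma(1) = phi_1 gamma(0) = (0.376)(2.329308) = 0.87582.
Therefore gamma(1) = 0.8758 (to 4 decimal places).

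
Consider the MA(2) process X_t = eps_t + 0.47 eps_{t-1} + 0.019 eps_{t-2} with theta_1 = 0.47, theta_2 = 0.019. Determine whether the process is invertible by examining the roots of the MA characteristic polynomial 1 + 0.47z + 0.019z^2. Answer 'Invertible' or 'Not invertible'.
\text{Invertible}

The MA(q) characteristic polynomial is P(z) = 1 + 0.47z + 0.019z^2.
Invertibility requires all roots to lie outside the unit circle, i.e. |z| > 1 for every root.
Set 1 + (0.47) z + (0.019) z^2 = 0, i.e. a z^2 + b z + c = 0 with a = 0.019, b = 0.47, c = 1.
Discriminant D = b^2 - 4ac = (0.47)^2 - 4*(0.019)*1 = 0.2209 - (0.076) = 0.1449.
D >= 0, so the roots are real: z = (-b +/- sqrt(D)) / (2a) = (-0.47 +/- 0.380657) / (0.038).
  z_1 = (-0.47 + 0.380657) / (0.038) = -2.3511,   |z_1| = 2.3511.
  z_2 = (-0.47 - 0.380657) / (0.038) = -22.3857,   |z_2| = 22.3857.
Moduli of all roots: 2.3511, 22.3857.
All moduli strictly greater than 1? Yes.
Verdict: Invertible.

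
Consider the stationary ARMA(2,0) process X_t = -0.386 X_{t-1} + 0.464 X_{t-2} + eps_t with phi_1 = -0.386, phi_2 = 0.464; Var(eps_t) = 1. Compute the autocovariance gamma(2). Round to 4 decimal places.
\gamma(2) = 1.9642

Multiply the model equation by X_{t-k} and take expectations. With theta_0 = psi_0 = 1 and psi_j the MA(infinity) weights, this gives
  gamma(k) - sum_i phi_i gamma(k-i) = c_k,
  c_k = sigma^2 * sum_{j=k..q} theta_j psi_{j-k}   (c_k = 0 for k > q),
using gamma(-m) = gamma(m).
Pure AR (q = 0): c_0 = sigma^2 = 1, c_k = 0 for k >= 1.
Equations for k = 0, 1, 2 (AR order 2, c_2 = 0):
  (E0) gamma(0) = phi_1 gamma(1) + phi_2 gamma(2) + c_0
  (E1) gamma(1) = phi_1 gamma(0) + phi_2 gamma(1) + c_1
  (E2) gamma(2) = phi_1 gamma(1) + phi_2 gamma(0)
From (E1): gamma(1) = A gamma(0) + B with
  A = phi_1 / (1 - phi_2) = -0.386 / 0.536 = -0.720149,   B = c_1 / (1 - phi_2) = 0 / 0.536 = 0.
Insert (E2) into (E0): gamma(0) (1 - phi_2^2) = phi_1 (1 + phi_2) gamma(1) + c_0.
  phi_1 (1 + phi_2) = (-0.386)(1.464) = -0.565104,   1 - phi_2^2 = 0.784704.
Replace gamma(1) by A gamma(0) + B and collect gamma(0):
  gamma(0) [0.784704 - (-0.565104)(-0.720149)] = c_0 = 1
  gamma(0) * 0.377745 = 1
  gamma(0) = 1 / 0.377745 = 2.64729.
  gamma(1) = A gamma(0) = (-0.720149)(2.64729) = -1.906444.
  gamma(2) = phi_1 gamma(1) + phi_2 gamma(0) = (-0.386)(-1.906444) + (0.464)(2.64729) = 1.96423.
Therefore gamma(2) = 1.9642 (to 4 decimal places).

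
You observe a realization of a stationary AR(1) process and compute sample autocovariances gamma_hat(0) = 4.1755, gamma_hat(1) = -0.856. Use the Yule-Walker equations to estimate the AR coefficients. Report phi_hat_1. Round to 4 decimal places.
\hat\phi_{1} = -0.2050

The Yule-Walker equations for an AR(p) process read, in matrix form,
  Gamma_p phi = r_p,   with   (Gamma_p)_{ij} = gamma(|i - j|),
                       (r_p)_i = gamma(i),   i,j = 1..p.
Substitute the sample gammas (Toeplitz matrix and right-hand side of size 1):
  Gamma_p = [[4.1755]]
  r_p     = [-0.856]
With p = 1 this is the single equation gamma(0) phi_1 = gamma(1):
  phi_hat_1 = gamma(1) / gamma(0) = -0.856 / 4.1755 = -0.2050.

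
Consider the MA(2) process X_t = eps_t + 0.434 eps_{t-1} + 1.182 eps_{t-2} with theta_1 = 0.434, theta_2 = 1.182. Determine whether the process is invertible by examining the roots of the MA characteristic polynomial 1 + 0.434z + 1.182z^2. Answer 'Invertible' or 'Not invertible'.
\text{Not invertible}

The MA(q) characteristic polynomial is P(z) = 1 + 0.434z + 1.182z^2.
Invertibility requires all roots to lie outside the unit circle, i.e. |z| > 1 for every root.
Set 1 + (0.434) z + (1.182) z^2 = 0, i.e. a z^2 + b z + c = 0 with a = 1.182, b = 0.434, c = 1.
Discriminant D = b^2 - 4ac = (0.434)^2 - 4*(1.182)*1 = 0.188356 - (4.728) = -4.539644.
D < 0, so the roots are the complex-conjugate pair z = (-b +/- i sqrt(-D)) / (2a) = -0.1836 +/- 0.9013i.
For a conjugate pair |z|^2 = z * conj(z) = (product of roots) = c/a = 1/(1.182) = 0.846024, so |z| = sqrt(0.846024) = 0.9198 for both roots.
Moduli of all roots: 0.9198, 0.9198.
All moduli strictly greater than 1? No.
Verdict: Not invertible.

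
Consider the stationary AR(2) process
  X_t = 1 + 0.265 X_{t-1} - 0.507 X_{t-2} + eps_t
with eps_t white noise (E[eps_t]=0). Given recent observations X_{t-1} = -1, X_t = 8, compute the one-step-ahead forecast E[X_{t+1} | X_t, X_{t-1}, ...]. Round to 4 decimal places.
E[X_{t+1} \mid \mathcal F_t] = 3.6270

For an AR(p) model X_t = c + sum_i phi_i X_{t-i} + eps_t, the
one-step-ahead conditional mean is
  E[X_{t+1} | X_t, ...] = c + sum_i phi_i X_{t+1-i}.
Substitute known values:
  E[X_{t+1} | ...] = 1 + (0.265) * (8) + (-0.507) * (-1)
                   = 3.6270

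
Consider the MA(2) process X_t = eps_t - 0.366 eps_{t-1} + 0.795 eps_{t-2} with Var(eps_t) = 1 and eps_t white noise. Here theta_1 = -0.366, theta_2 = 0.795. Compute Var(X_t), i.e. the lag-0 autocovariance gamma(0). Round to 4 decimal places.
\gamma(0) = 1.7660

For an MA(q) process X_t = eps_t + sum_i theta_i eps_{t-i} with
Var(eps_t) = sigma^2, the variance is
  gamma(0) = sigma^2 * (1 + sum_i theta_i^2).
  sum_i theta_i^2 = (-0.366)^2 + (0.795)^2 = 0.133956 + 0.632025 = 0.765981.
  gamma(0) = 1 * (1 + 0.765981) = 1 * 1.765981 = 1.765981, which rounds to 1.7660.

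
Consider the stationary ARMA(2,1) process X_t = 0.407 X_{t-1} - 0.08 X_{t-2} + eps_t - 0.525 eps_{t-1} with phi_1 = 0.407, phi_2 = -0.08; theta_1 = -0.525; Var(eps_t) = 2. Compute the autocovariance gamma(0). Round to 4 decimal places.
\gamma(0) = 2.0644

Multiply the model equation by X_{t-k} and take expectations. With theta_0 = psi_0 = 1 and psi_j the MA(infinity) weights, this gives
  gamma(k) - sum_i phi_i gamma(k-i) = c_k,
  c_k = sigma^2 * sum_{j=k..q} theta_j psi_{j-k}   (c_k = 0 for k > q),
using gamma(-m) = gamma(m).
psi-weights needed (psi_j = theta_j + sum_i phi_i psi_{j-i}):
  psi_1 = theta_1 + phi_1 = -0.525 + (0.407) = -0.118
Right-hand sides:
  c_0 = sigma^2 (1 + theta_1 psi_1) = 2 * (1 + (-0.525)(-0.118)) = 2 * 1.06195 = 2.1239
  c_1 = sigma^2 theta_1 = 2 * (-0.525) = -1.05
  c_2 = 0
Equations for k = 0, 1, 2 (AR order 2, c_2 = 0):
  (E0) gamma(0) = phi_1 gamma(1) + phi_2 gamma(2) + c_0
  (E1) gamma(1) = phi_1 gamma(0) + phi_2 gamma(1) + c_1
  (E2) gamma(2) = phi_1 gamma(1) + phi_2 gamma(0)
From (E1): gamma(1) = A gamma(0) + B with
  A = phi_1 / (1 - phi_2) = 0.407 / 1.08 = 0.376852,   B = c_1 / (1 - phi_2) = -1.05 / 1.08 = -0.972222.
Insert (E2) into (E0): gamma(0) (1 - phi_2^2) = phi_1 (1 + phi_2) gamma(1) + c_0.
  phi_1 (1 + phi_2) = (0.407)(0.92) = 0.37444,   1 - phi_2^2 = 0.9936.
Replace gamma(1) by A gamma(0) + B and collect gamma(0):
  gamma(0) [0.9936 - (0.37444)(0.376852)] = (0.37444)(-0.972222) + 2.1239
  gamma(0) * 0.852492 = 1.759861
  gamma(0) = 1.759861 / 0.852492 = 2.064374.
Therefore gamma(0) = 2.0644 (to 4 decimal places).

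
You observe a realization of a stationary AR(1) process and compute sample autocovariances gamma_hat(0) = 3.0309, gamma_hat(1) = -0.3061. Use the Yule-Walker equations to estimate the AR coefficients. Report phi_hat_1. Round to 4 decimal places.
\hat\phi_{1} = -0.1010

The Yule-Walker equations for an AR(p) process read, in matrix form,
  Gamma_p phi = r_p,   with   (Gamma_p)_{ij} = gamma(|i - j|),
                       (r_p)_i = gamma(i),   i,j = 1..p.
Substitute the sample gammas (Toeplitz matrix and right-hand side of size 1):
  Gamma_p = [[3.0309]]
  r_p     = [-0.3061]
With p = 1 this is the single equation gamma(0) phi_1 = gamma(1):
  phi_hat_1 = gamma(1) / gamma(0) = -0.3061 / 3.0309 = -0.1010.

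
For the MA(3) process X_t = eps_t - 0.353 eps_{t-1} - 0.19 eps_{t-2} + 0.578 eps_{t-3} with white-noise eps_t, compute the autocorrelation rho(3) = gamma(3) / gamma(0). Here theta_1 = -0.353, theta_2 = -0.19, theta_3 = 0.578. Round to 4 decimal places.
\rho(3) = 0.3867

For an MA(q) process with theta_0 = 1, the autocovariance is
  gamma(k) = sigma^2 * sum_{i=0..q-k} theta_i * theta_{i+k},
and rho(k) = gamma(k) / gamma(0). Sigma^2 cancels.
  numerator   = (1)*(0.578) = 0.578.
  denominator = (1)^2 + (-0.353)^2 + (-0.19)^2 + (0.578)^2 = 1.494793.
  rho(3) = 0.578 / 1.494793 = 0.3867.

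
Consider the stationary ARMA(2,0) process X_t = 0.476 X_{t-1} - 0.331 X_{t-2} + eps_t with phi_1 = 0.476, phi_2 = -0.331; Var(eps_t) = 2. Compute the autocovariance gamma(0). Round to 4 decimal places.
\gamma(0) = 2.5755

Multiply the model equation by X_{t-k} and take expectations. With theta_0 = psi_0 = 1 and psi_j the MA(infinity) weights, this gives
  gamma(k) - sum_i phi_i gamma(k-i) = c_k,
  c_k = sigma^2 * sum_{j=k..q} theta_j psi_{j-k}   (c_k = 0 for k > q),
using gamma(-m) = gamma(m).
Pure AR (q = 0): c_0 = sigma^2 = 2, c_k = 0 for k >= 1.
Equations for k = 0, 1, 2 (AR order 2, c_2 = 0):
  (E0) gamma(0) = phi_1 gamma(1) + phi_2 gamma(2) + c_0
  (E1) gamma(1) = phi_1 gamma(0) + phi_2 gamma(1) + c_1
  (E2) gamma(2) = phi_1 gamma(1) + phi_2 gamma(0)
From (E1): gamma(1) = A gamma(0) + B with
  A = phi_1 / (1 - phi_2) = 0.476 / 1.331 = 0.357626,   B = c_1 / (1 - phi_2) = 0 / 1.331 = 0.
Insert (E2) into (E0): gamma(0) (1 - phi_2^2) = phi_1 (1 + phi_2) gamma(1) + c_0.
  phi_1 (1 + phi_2) = (0.476)(0.669) = 0.318444,   1 - phi_2^2 = 0.890439.
Replace gamma(1) by A gamma(0) + B and collect gamma(0):
  gamma(0) [0.890439 - (0.318444)(0.357626)] = c_0 = 2
  gamma(0) * 0.776555 = 2
  gamma(0) = 2 / 0.776555 = 2.575477.
Therefore gamma(0) = 2.5755 (to 4 decimal places).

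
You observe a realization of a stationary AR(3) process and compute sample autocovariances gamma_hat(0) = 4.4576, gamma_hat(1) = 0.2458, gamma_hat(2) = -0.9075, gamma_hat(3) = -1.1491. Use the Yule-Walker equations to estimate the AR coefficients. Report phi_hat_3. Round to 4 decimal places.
\hat\phi_{3} = -0.2440

The Yule-Walker equations for an AR(p) process read, in matrix form,
  Gamma_p phi = r_p,   with   (Gamma_p)_{ij} = gamma(|i - j|),
                       (r_p)_i = gamma(i),   i,j = 1..p.
Substitute the sample gammas (Toeplitz matrix and right-hand side of size 3):
  Gamma_p = [[4.4576, 0.2458, -0.9075], [0.2458, 4.4576, 0.2458], [-0.9075, 0.2458, 4.4576]]
  r_p     = [0.2458, -0.9075, -1.1491]
Written out (R1..R3):
  (R1) 4.4576 phi_1 + 0.2458 phi_2 - 0.9075 phi_3 = 0.2458
  (R2) 0.2458 phi_1 + 4.4576 phi_2 + 0.2458 phi_3 = -0.9075
  (R3) -0.9075 phi_1 + 0.2458 phi_2 + 4.4576 phi_3 = -1.1491
Gaussian elimination:
  R2 <- R2 - (0.2458/4.4576) R1 = R2 - (0.055142) R1:  4.444046 phi_2 + 0.295841 phi_3 = -0.921054
  R3 <- R3 - (-0.9075/4.4576) R1 = R3 - (-0.203585) R1:  0.295841 phi_2 + 4.272847 phi_3 = -1.099059
  R3 <- R3 - (0.295841/4.444046) R2 = R3 - (0.06657) R2:  4.253152 phi_3 = -1.037744
Back-substitution:
  phi_hat_3 = -1.037744 / 4.253152 = -0.243994
  phi_hat_2 = (-0.921054 - (0.295841)(-0.243994)) / 4.444046 = -0.191013
  phi_hat_1 = (0.2458 - (0.2458)(-0.191013) - (-0.9075)(-0.243994)) / 4.4576 = 0.016001
So phi_hat = [0.0160, -0.1910, -0.2440].
Therefore phi_hat_3 = -0.2440.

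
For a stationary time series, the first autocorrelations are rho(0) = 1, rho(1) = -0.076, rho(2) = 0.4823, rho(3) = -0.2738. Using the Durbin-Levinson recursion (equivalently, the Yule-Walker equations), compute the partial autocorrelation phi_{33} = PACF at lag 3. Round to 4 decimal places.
\phi_{33} = -0.2850

The PACF at lag k is phi_{kk}, the last component of the solution
to the Yule-Walker system G_k phi = r_k where
  (G_k)_{ij} = rho(|i - j|), (r_k)_i = rho(i), i,j = 1..k.
Equivalently, Durbin-Levinson gives phi_{kk} iteratively:
  phi_{11} = rho(1)
  phi_{kk} = [rho(k) - sum_{j=1..k-1} phi_{k-1,j} rho(k-j)]
            / [1 - sum_{j=1..k-1} phi_{k-1,j} rho(j)],
  phi_{k,j} = phi_{k-1,j} - phi_{kk} phi_{k-1,k-j},  j = 1..k-1.
Step k = 1:
  phi_11 = rho(1) = -0.076.
Step k = 2:
  phi_22 = [rho(2) - phi_11 rho(1)] / [1 - phi_11 rho(1)] = [0.4823 - (-0.076)(-0.076)] / [1 - (-0.076)(-0.076)]
         = 0.476524 / 0.994224 = 0.479292.
  Update: phi_21 = phi_11 - phi_22 phi_11 = -0.076 - (0.479292)(-0.076) = -0.039574.
Step k = 3:
  phi_33 = [rho(3) - phi_21 rho(2) - phi_22 rho(1)] / [1 - phi_21 rho(1) - phi_22 rho(2)]
    numerator   = -0.2738 - (-0.039574)(0.4823) - (0.479292)(-0.076) = -0.21828734
    denominator = 1 - (-0.039574)(-0.076) - (0.479292)(0.4823) = 0.76582967
  phi_33 = -0.21828734 / 0.76582967 = -0.285.
Therefore phi_{33} = -0.2850.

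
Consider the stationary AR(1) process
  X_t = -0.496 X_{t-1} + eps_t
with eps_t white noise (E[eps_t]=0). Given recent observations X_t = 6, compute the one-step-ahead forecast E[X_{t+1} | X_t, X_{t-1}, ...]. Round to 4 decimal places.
E[X_{t+1} \mid \mathcal F_t] = -2.9760

For an AR(p) model X_t = c + sum_i phi_i X_{t-i} + eps_t, the
one-step-ahead conditional mean is
  E[X_{t+1} | X_t, ...] = c + sum_i phi_i X_{t+1-i}.
Substitute known values:
  E[X_{t+1} | ...] = (-0.496) * (6)
                   = -2.9760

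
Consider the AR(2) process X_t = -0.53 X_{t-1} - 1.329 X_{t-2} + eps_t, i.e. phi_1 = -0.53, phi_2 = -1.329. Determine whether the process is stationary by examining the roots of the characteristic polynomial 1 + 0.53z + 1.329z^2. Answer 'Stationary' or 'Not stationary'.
\text{Not stationary}

The AR(p) characteristic polynomial is P(z) = 1 + 0.53z + 1.329z^2.
Stationarity requires all roots to lie outside the unit circle, i.e. |z| > 1 for every root.
Set 1 + (0.53) z + (1.329) z^2 = 0, i.e. a z^2 + b z + c = 0 with a = 1.329, b = 0.53, c = 1.
Discriminant D = b^2 - 4ac = (0.53)^2 - 4*(1.329)*1 = 0.2809 - (5.316) = -5.0351.
D < 0, so the roots are the complex-conjugate pair z = (-b +/- i sqrt(-D)) / (2a) = -0.1994 +/- 0.8442i.
For a conjugate pair |z|^2 = z * conj(z) = (product of roots) = c/a = 1/(1.329) = 0.752445, so |z| = sqrt(0.752445) = 0.8674 for both roots.
Moduli of all roots: 0.8674, 0.8674.
All moduli strictly greater than 1? No.
Verdict: Not stationary.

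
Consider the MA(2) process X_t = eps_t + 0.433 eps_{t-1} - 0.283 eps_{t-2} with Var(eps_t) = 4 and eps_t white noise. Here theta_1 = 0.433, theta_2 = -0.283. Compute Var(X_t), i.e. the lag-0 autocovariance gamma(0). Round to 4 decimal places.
\gamma(0) = 5.0703

For an MA(q) process X_t = eps_t + sum_i theta_i eps_{t-i} with
Var(eps_t) = sigma^2, the variance is
  gamma(0) = sigma^2 * (1 + sum_i theta_i^2).
  sum_i theta_i^2 = (0.433)^2 + (-0.283)^2 = 0.187489 + 0.080089 = 0.267578.
  gamma(0) = 4 * (1 + 0.267578) = 4 * 1.267578 = 5.070312, which rounds to 5.0703.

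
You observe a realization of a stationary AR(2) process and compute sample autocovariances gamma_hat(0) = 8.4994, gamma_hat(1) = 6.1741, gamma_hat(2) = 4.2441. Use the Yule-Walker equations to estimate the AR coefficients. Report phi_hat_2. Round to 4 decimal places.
\hat\phi_{2} = -0.0600

The Yule-Walker equations for an AR(p) process read, in matrix form,
  Gamma_p phi = r_p,   with   (Gamma_p)_{ij} = gamma(|i - j|),
                       (r_p)_i = gamma(i),   i,j = 1..p.
Substitute the sample gammas (Toeplitz matrix and right-hand side of size 2):
  Gamma_p = [[8.4994, 6.1741], [6.1741, 8.4994]]
  r_p     = [6.1741, 4.2441]
Written out:
  8.4994 phi_1 + 6.1741 phi_2 = 6.1741
  6.1741 phi_1 + 8.4994 phi_2 = 4.2441
Solve by Cramer's rule:
  det = gamma(0)^2 - gamma(1)^2 = (8.4994)^2 - (6.1741)^2 = 72.23980036 - 38.11951081 = 34.12028955
  phi_hat_1 = [gamma(1) gamma(0) - gamma(1) gamma(2)] / det = [(6.1741)(8.4994) - (6.1741)(4.2441)] / 34.12028955 = 26.27264773 / 34.12028955 = 0.77
  phi_hat_2 = [gamma(0) gamma(2) - gamma(1)^2] / det = [(8.4994)(4.2441) - (6.1741)^2] / 34.12028955 = -2.04720727 / 34.12028955 = -0.06
So phi_hat = [0.7700, -0.0600].
Therefore phi_hat_2 = -0.0600.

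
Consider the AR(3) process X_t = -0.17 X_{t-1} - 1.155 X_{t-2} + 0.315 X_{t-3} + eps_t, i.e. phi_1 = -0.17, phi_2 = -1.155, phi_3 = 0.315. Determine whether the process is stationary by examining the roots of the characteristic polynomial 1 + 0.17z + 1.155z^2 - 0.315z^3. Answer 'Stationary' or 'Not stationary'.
\text{Not stationary}

The AR(p) characteristic polynomial is P(z) = 1 + 0.17z + 1.155z^2 - 0.315z^3.
Stationarity requires all roots to lie outside the unit circle, i.e. |z| > 1 for every root.
Degree 3: look for a simple real root z0 first, then factor out (1 - z/z0) and solve the remaining quadratic.
Testing z0 = 4: P(4) = 1 + (0.17)(4) + (1.155)(4)^2 + (-0.315)(4)^3
  = 1 + (0.68) + (18.48) + (-20.16) = 0.  So z_0 = 4 is a root, |z_0| = 4.
Divide out the factor (1 - 0.25 z) = (1 - z/z0) (since 1/z0 = 0.25):
  P(z) = (1 - 0.25 z)(1 + (0.42) z + (1.26) z^2)
  [check: z-coef 0.42 - (0.25) = 0.17; z^2-coef 1.26 - (0.25)(0.42) = 1.155; z^3-coef -(0.25)(1.26) = -0.315.]
Remaining roots from the quadratic factor 1 + (0.42) z + (1.26) z^2:
  Set 1 + (0.42) z + (1.26) z^2 = 0, i.e. a z^2 + b z + c = 0 with a = 1.26, b = 0.42, c = 1.
  Discriminant D = b^2 - 4ac = (0.42)^2 - 4*(1.26)*1 = 0.1764 - (5.04) = -4.8636.
  D < 0, so the roots are the complex-conjugate pair z = (-b +/- i sqrt(-D)) / (2a) = -0.1667 +/- 0.8751i.
  For a conjugate pair |z|^2 = z * conj(z) = (product of roots) = c/a = 1/(1.26) = 0.793651, so |z| = sqrt(0.793651) = 0.8909 for both roots.
Moduli of all roots: 4.0000, 0.8909, 0.8909.
All moduli strictly greater than 1? No.
Verdict: Not stationary.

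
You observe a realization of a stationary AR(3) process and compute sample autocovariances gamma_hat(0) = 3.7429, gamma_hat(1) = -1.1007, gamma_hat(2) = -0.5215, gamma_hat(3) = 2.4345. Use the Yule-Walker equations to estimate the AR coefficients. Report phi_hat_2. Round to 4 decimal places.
\hat\phi_{2} = -0.0220

The Yule-Walker equations for an AR(p) process read, in matrix form,
  Gamma_p phi = r_p,   with   (Gamma_p)_{ij} = gamma(|i - j|),
                       (r_p)_i = gamma(i),   i,j = 1..p.
Substitute the sample gammas (Toeplitz matrix and right-hand side of size 3):
  Gamma_p = [[3.7429, -1.1007, -0.5215], [-1.1007, 3.7429, -1.1007], [-0.5215, -1.1007, 3.7429]]
  r_p     = [-1.1007, -0.5215, 2.4345]
Written out (R1..R3):
  (R1) 3.7429 phi_1 - 1.1007 phi_2 - 0.5215 phi_3 = -1.1007
  (R2) -1.1007 phi_1 + 3.7429 phi_2 - 1.1007 phi_3 = -0.5215
  (R3) -0.5215 phi_1 - 1.1007 phi_2 + 3.7429 phi_3 = 2.4345
Gaussian elimination:
  R2 <- R2 - (-1.1007/3.7429) R1 = R2 - (-0.294077) R1:  3.41921 phi_2 - 1.254061 phi_3 = -0.84519
  R3 <- R3 - (-0.5215/3.7429) R1 = R3 - (-0.13933) R1:  -1.254061 phi_2 + 3.670239 phi_3 = 2.281139
  R3 <- R3 - (-1.254061/3.41921) R2 = R3 - (-0.366769) R2:  3.210288 phi_3 = 1.971149
Back-substitution:
  phi_hat_3 = 1.971149 / 3.210288 = 0.61401
  phi_hat_2 = (-0.84519 - (-1.254061)(0.61401)) / 3.41921 = -0.021989
  phi_hat_1 = (-1.1007 - (-1.1007)(-0.021989) - (-0.5215)(0.61401)) / 3.7429 = -0.214993
So phi_hat = [-0.2150, -0.0220, 0.6140].
Therefore phi_hat_2 = -0.0220.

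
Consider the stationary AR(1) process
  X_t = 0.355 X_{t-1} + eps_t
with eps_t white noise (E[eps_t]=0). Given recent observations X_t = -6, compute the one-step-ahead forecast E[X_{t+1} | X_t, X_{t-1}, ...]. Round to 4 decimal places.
E[X_{t+1} \mid \mathcal F_t] = -2.1300

For an AR(p) model X_t = c + sum_i phi_i X_{t-i} + eps_t, the
one-step-ahead conditional mean is
  E[X_{t+1} | X_t, ...] = c + sum_i phi_i X_{t+1-i}.
Substitute known values:
  E[X_{t+1} | ...] = (0.355) * (-6)
                   = -2.1300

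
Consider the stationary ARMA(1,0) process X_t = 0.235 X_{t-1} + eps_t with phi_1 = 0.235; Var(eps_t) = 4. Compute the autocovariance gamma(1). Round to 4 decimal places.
\gamma(1) = 0.9949

Multiply the model equation by X_{t-k} and take expectations. With theta_0 = psi_0 = 1 and psi_j the MA(infinity) weights, this gives
  gamma(k) - sum_i phi_i gamma(k-i) = c_k,
  c_k = sigma^2 * sum_{j=k..q} theta_j psi_{j-k}   (c_k = 0 for k > q),
using gamma(-m) = gamma(m).
Pure AR (q = 0): c_0 = sigma^2 = 4, c_k = 0 for k >= 1.
Equations for k = 0 and k = 1 (AR order 1):
  gamma(0) = phi_1 gamma(1) + c_0
  gamma(1) = phi_1 gamma(0) + c_1
Substituting the second into the first: gamma(0) (1 - phi_1^2) = c_0 + phi_1 c_1, so
  gamma(0) = c_0 / (1 - phi_1^2) = 4 / (1 - (0.235)^2) = 4 / 0.944775 = 4.233812.
  gamma(1) = phi_1 gamma(0) = (0.235)(4.233812) = 0.994946.
Therefore gamma(1) = 0.9949 (to 4 decimal places).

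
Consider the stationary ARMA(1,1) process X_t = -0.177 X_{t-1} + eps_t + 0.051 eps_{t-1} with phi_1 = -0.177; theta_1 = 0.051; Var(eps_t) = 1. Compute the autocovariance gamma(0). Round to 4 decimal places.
\gamma(0) = 1.0164

Multiply the model equation by X_{t-k} and take expectations. With theta_0 = psi_0 = 1 and psi_j the MA(infinity) weights, this gives
  gamma(k) - sum_i phi_i gamma(k-i) = c_k,
  c_k = sigma^2 * sum_{j=k..q} theta_j psi_{j-k}   (c_k = 0 for k > q),
using gamma(-m) = gamma(m).
psi-weights needed (psi_j = theta_j + sum_i phi_i psi_{j-i}):
  psi_1 = theta_1 + phi_1 = 0.051 + (-0.177) = -0.126
Right-hand sides:
  c_0 = sigma^2 (1 + theta_1 psi_1) = 1 * (1 + (0.051)(-0.126)) = 1 * 0.993574 = 0.993574
  c_1 = sigma^2 theta_1 = 1 * (0.051) = 0.051
  c_2 = 0
Equations for k = 0 and k = 1 (AR order 1):
  gamma(0) = phi_1 gamma(1) + c_0
  gamma(1) = phi_1 gamma(0) + c_1
Substituting the second into the first: gamma(0) (1 - phi_1^2) = c_0 + phi_1 c_1, so
  gamma(0) = (c_0 + phi_1 c_1) / (1 - phi_1^2) = (0.993574 + (-0.177)(0.051)) / (1 - (-0.177)^2) = 0.984547 / 0.968671 = 1.016389.
Therefore gamma(0) = 1.0164 (to 4 decimal places).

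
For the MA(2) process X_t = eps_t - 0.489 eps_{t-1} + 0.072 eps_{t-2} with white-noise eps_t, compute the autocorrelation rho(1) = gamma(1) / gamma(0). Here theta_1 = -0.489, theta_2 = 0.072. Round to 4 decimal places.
\rho(1) = -0.4213

For an MA(q) process with theta_0 = 1, the autocovariance is
  gamma(k) = sigma^2 * sum_{i=0..q-k} theta_i * theta_{i+k},
and rho(k) = gamma(k) / gamma(0). Sigma^2 cancels.
  numerator   = (1)*(-0.489) + (-0.489)*(0.072) = -0.524208.
  denominator = (1)^2 + (-0.489)^2 + (0.072)^2 = 1.244305.
  rho(1) = -0.524208 / 1.244305 = -0.4213.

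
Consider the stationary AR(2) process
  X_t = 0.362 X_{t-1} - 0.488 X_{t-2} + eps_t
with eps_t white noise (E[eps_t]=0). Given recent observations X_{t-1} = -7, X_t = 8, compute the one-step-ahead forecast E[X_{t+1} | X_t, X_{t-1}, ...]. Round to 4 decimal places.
E[X_{t+1} \mid \mathcal F_t] = 6.3120

For an AR(p) model X_t = c + sum_i phi_i X_{t-i} + eps_t, the
one-step-ahead conditional mean is
  E[X_{t+1} | X_t, ...] = c + sum_i phi_i X_{t+1-i}.
Substitute known values:
  E[X_{t+1} | ...] = (0.362) * (8) + (-0.488) * (-7)
                   = 6.3120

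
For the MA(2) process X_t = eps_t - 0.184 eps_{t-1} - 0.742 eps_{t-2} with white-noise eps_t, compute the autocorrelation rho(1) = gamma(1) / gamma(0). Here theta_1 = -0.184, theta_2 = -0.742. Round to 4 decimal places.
\rho(1) = -0.0300

For an MA(q) process with theta_0 = 1, the autocovariance is
  gamma(k) = sigma^2 * sum_{i=0..q-k} theta_i * theta_{i+k},
and rho(k) = gamma(k) / gamma(0). Sigma^2 cancels.
  numerator   = (1)*(-0.184) + (-0.184)*(-0.742) = -0.047472.
  denominator = (1)^2 + (-0.184)^2 + (-0.742)^2 = 1.58442.
  rho(1) = -0.047472 / 1.58442 = -0.0300.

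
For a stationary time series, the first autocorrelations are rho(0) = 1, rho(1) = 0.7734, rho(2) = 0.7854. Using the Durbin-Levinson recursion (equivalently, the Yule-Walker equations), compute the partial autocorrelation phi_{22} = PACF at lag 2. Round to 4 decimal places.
\phi_{22} = 0.4660

The PACF at lag k is phi_{kk}, the last component of the solution
to the Yule-Walker system G_k phi = r_k where
  (G_k)_{ij} = rho(|i - j|), (r_k)_i = rho(i), i,j = 1..k.
Equivalently, Durbin-Levinson gives phi_{kk} iteratively:
  phi_{11} = rho(1)
  phi_{kk} = [rho(k) - sum_{j=1..k-1} phi_{k-1,j} rho(k-j)]
            / [1 - sum_{j=1..k-1} phi_{k-1,j} rho(j)],
  phi_{k,j} = phi_{k-1,j} - phi_{kk} phi_{k-1,k-j},  j = 1..k-1.
Step k = 1:
  phi_11 = rho(1) = 0.7734.
Step k = 2:
  phi_22 = [rho(2) - phi_11 rho(1)] / [1 - phi_11 rho(1)] = [0.7854 - (0.7734)(0.7734)] / [1 - (0.7734)(0.7734)]
         = 0.18725244 / 0.40185244 = 0.466.
Therefore phi_{22} = 0.4660.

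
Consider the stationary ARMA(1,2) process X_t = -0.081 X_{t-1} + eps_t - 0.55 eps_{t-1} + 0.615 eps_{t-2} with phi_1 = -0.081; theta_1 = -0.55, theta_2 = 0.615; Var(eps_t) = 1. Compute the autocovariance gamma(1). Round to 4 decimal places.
\gamma(1) = -1.0875

Multiply the model equation by X_{t-k} and take expectations. With theta_0 = psi_0 = 1 and psi_j the MA(infinity) weights, this gives
  gamma(k) - sum_i phi_i gamma(k-i) = c_k,
  c_k = sigma^2 * sum_{j=k..q} theta_j psi_{j-k}   (c_k = 0 for k > q),
using gamma(-m) = gamma(m).
psi-weights needed (psi_j = theta_j + sum_i phi_i psi_{j-i}):
  psi_1 = theta_1 + phi_1 = -0.55 + (-0.081) = -0.631
  psi_2 = theta_2 + phi_1 psi_1 = 0.615 + (-0.081)(-0.631) = 0.666111
Right-hand sides:
  c_0 = sigma^2 (1 + theta_1 psi_1 + theta_2 psi_2) = 1 * (1 + (-0.55)(-0.631) + (0.615)(0.666111)) = 1 * 1.756708 = 1.756708
  c_1 = sigma^2 (theta_1 + theta_2 psi_1) = 1 * (-0.55 + (0.615)(-0.631)) = -0.938065
  c_2 = sigma^2 theta_2 = 1 * (0.615) = 0.615
Equations for k = 0 and k = 1 (AR order 1):
  gamma(0) = phi_1 gamma(1) + c_0
  gamma(1) = phi_1 gamma(0) + c_1
Substituting the second into the first: gamma(0) (1 - phi_1^2) = c_0 + phi_1 c_1, so
  gamma(0) = (c_0 + phi_1 c_1) / (1 - phi_1^2) = (1.756708 + (-0.081)(-0.938065)) / (1 - (-0.081)^2) = 1.832692 / 0.993439 = 1.844795.
  gamma(1) = phi_1 gamma(0) + c_1 = (-0.081)(1.844795) + (-0.938065) = -1.087493.
Therefore gamma(1) = -1.0875 (to 4 decimal places).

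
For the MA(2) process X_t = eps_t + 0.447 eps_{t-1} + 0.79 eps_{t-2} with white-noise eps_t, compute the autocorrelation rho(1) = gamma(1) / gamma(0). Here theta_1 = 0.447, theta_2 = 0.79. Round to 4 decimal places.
\rho(1) = 0.4387

For an MA(q) process with theta_0 = 1, the autocovariance is
  gamma(k) = sigma^2 * sum_{i=0..q-k} theta_i * theta_{i+k},
and rho(k) = gamma(k) / gamma(0). Sigma^2 cancels.
  numerator   = (1)*(0.447) + (0.447)*(0.79) = 0.80013.
  denominator = (1)^2 + (0.447)^2 + (0.79)^2 = 1.823909.
  rho(1) = 0.80013 / 1.823909 = 0.4387.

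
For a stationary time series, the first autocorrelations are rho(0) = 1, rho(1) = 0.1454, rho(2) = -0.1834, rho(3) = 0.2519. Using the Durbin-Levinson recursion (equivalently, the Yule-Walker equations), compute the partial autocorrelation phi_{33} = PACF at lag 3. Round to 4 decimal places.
\phi_{33} = 0.3360

The PACF at lag k is phi_{kk}, the last component of the solution
to the Yule-Walker system G_k phi = r_k where
  (G_k)_{ij} = rho(|i - j|), (r_k)_i = rho(i), i,j = 1..k.
Equivalently, Durbin-Levinson gives phi_{kk} iteratively:
  phi_{11} = rho(1)
  phi_{kk} = [rho(k) - sum_{j=1..k-1} phi_{k-1,j} rho(k-j)]
            / [1 - sum_{j=1..k-1} phi_{k-1,j} rho(j)],
  phi_{k,j} = phi_{k-1,j} - phi_{kk} phi_{k-1,k-j},  j = 1..k-1.
Step k = 1:
  phi_11 = rho(1) = 0.1454.
Step k = 2:
  phi_22 = [rho(2) - phi_11 rho(1)] / [1 - phi_11 rho(1)] = [-0.1834 - (0.1454)(0.1454)] / [1 - (0.1454)(0.1454)]
         = -0.20454116 / 0.97885884 = -0.208959.
  Update: phi_21 = phi_11 - phi_22 phi_11 = 0.1454 - (-0.208959)(0.1454) = 0.175783.
Step k = 3:
  phi_33 = [rho(3) - phi_21 rho(2) - phi_22 rho(1)] / [1 - phi_21 rho(1) - phi_22 rho(2)]
    numerator   = 0.2519 - (0.175783)(-0.1834) - (-0.208959)(0.1454) = 0.31452114
    denominator = 1 - (0.175783)(0.1454) - (-0.208959)(-0.1834) = 0.93611817
  phi_33 = 0.31452114 / 0.93611817 = 0.336.
Therefore phi_{33} = 0.3360.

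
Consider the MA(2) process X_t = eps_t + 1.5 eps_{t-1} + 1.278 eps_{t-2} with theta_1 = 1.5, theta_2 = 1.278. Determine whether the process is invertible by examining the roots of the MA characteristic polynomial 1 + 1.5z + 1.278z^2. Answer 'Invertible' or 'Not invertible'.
\text{Not invertible}

The MA(q) characteristic polynomial is P(z) = 1 + 1.5z + 1.278z^2.
Invertibility requires all roots to lie outside the unit circle, i.e. |z| > 1 for every root.
Set 1 + (1.5) z + (1.278) z^2 = 0, i.e. a z^2 + b z + c = 0 with a = 1.278, b = 1.5, c = 1.
Discriminant D = b^2 - 4ac = (1.5)^2 - 4*(1.278)*1 = 2.25 - (5.112) = -2.862.
D < 0, so the roots are the complex-conjugate pair z = (-b +/- i sqrt(-D)) / (2a) = -0.5869 +/- 0.6619i.
For a conjugate pair |z|^2 = z * conj(z) = (product of roots) = c/a = 1/(1.278) = 0.782473, so |z| = sqrt(0.782473) = 0.8846 for both roots.
Moduli of all roots: 0.8846, 0.8846.
All moduli strictly greater than 1? No.
Verdict: Not invertible.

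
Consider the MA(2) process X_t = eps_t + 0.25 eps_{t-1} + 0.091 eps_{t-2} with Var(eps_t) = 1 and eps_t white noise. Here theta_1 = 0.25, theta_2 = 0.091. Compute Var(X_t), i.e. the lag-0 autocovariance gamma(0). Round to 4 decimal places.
\gamma(0) = 1.0708

For an MA(q) process X_t = eps_t + sum_i theta_i eps_{t-i} with
Var(eps_t) = sigma^2, the variance is
  gamma(0) = sigma^2 * (1 + sum_i theta_i^2).
  sum_i theta_i^2 = (0.25)^2 + (0.091)^2 = 0.0625 + 0.008281 = 0.070781.
  gamma(0) = 1 * (1 + 0.070781) = 1 * 1.070781 = 1.070781, which rounds to 1.0708.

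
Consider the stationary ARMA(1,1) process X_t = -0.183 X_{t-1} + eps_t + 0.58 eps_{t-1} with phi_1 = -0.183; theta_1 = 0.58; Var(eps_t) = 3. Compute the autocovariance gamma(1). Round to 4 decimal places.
\gamma(1) = 1.1015

Multiply the model equation by X_{t-k} and take expectations. With theta_0 = psi_0 = 1 and psi_j the MA(infinity) weights, this gives
  gamma(k) - sum_i phi_i gamma(k-i) = c_k,
  c_k = sigma^2 * sum_{j=k..q} theta_j psi_{j-k}   (c_k = 0 for k > q),
using gamma(-m) = gamma(m).
psi-weights needed (psi_j = theta_j + sum_i phi_i psi_{j-i}):
  psi_1 = theta_1 + phi_1 = 0.58 + (-0.183) = 0.397
Right-hand sides:
  c_0 = sigma^2 (1 + theta_1 psi_1) = 3 * (1 + (0.58)(0.397)) = 3 * 1.23026 = 3.69078
  c_1 = sigma^2 theta_1 = 3 * (0.58) = 1.74
  c_2 = 0
Equations for k = 0 and k = 1 (AR order 1):
  gamma(0) = phi_1 gamma(1) + c_0
  gamma(1) = phi_1 gamma(0) + c_1
Substituting the second into the first: gamma(0) (1 - phi_1^2) = c_0 + phi_1 c_1, so
  gamma(0) = (c_0 + phi_1 c_1) / (1 - phi_1^2) = (3.69078 + (-0.183)(1.74)) / (1 - (-0.183)^2) = 3.37236 / 0.966511 = 3.48921.
  gamma(1) = phi_1 gamma(0) + c_1 = (-0.183)(3.48921) + (1.74) = 1.101475.
Therefore gamma(1) = 1.1015 (to 4 decimal places).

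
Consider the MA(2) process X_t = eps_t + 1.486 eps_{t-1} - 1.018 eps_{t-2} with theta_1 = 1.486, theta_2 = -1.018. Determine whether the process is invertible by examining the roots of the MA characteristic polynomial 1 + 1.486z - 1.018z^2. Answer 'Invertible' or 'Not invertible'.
\text{Not invertible}

The MA(q) characteristic polynomial is P(z) = 1 + 1.486z - 1.018z^2.
Invertibility requires all roots to lie outside the unit circle, i.e. |z| > 1 for every root.
Set 1 + (1.486) z + (-1.018) z^2 = 0, i.e. a z^2 + b z + c = 0 with a = -1.018, b = 1.486, c = 1.
Discriminant D = b^2 - 4ac = (1.486)^2 - 4*(-1.018)*1 = 2.208196 - (-4.072) = 6.280196.
D >= 0, so the roots are real: z = (-b +/- sqrt(D)) / (2a) = (-1.486 +/- 2.506032) / (-2.036).
  z_1 = (-1.486 + 2.506032) / (-2.036) = -0.501,   |z_1| = 0.501.
  z_2 = (-1.486 - 2.506032) / (-2.036) = 1.9607,   |z_2| = 1.9607.
Moduli of all roots: 0.5010, 1.9607.
All moduli strictly greater than 1? No.
Verdict: Not invertible.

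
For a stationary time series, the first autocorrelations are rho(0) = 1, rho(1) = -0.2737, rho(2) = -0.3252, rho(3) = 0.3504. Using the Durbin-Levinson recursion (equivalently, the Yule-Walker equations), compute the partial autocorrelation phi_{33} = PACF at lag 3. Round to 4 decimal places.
\phi_{33} = 0.1390

The PACF at lag k is phi_{kk}, the last component of the solution
to the Yule-Walker system G_k phi = r_k where
  (G_k)_{ij} = rho(|i - j|), (r_k)_i = rho(i), i,j = 1..k.
Equivalently, Durbin-Levinson gives phi_{kk} iteratively:
  phi_{11} = rho(1)
  phi_{kk} = [rho(k) - sum_{j=1..k-1} phi_{k-1,j} rho(k-j)]
            / [1 - sum_{j=1..k-1} phi_{k-1,j} rho(j)],
  phi_{k,j} = phi_{k-1,j} - phi_{kk} phi_{k-1,k-j},  j = 1..k-1.
Step k = 1:
  phi_11 = rho(1) = -0.2737.
Step k = 2:
  phi_22 = [rho(2) - phi_11 rho(1)] / [1 - phi_11 rho(1)] = [-0.3252 - (-0.2737)(-0.2737)] / [1 - (-0.2737)(-0.2737)]
         = -0.40011169 / 0.92508831 = -0.432512.
  Update: phi_21 = phi_11 - phi_22 phi_11 = -0.2737 - (-0.432512)(-0.2737) = -0.392079.
Step k = 3:
  phi_33 = [rho(3) - phi_21 rho(2) - phi_22 rho(1)] / [1 - phi_21 rho(1) - phi_22 rho(2)]
    numerator   = 0.3504 - (-0.392079)(-0.3252) - (-0.432512)(-0.2737) = 0.10451757
    denominator = 1 - (-0.392079)(-0.2737) - (-0.432512)(-0.3252) = 0.75203525
  phi_33 = 0.10451757 / 0.75203525 = 0.139.
Therefore phi_{33} = 0.1390.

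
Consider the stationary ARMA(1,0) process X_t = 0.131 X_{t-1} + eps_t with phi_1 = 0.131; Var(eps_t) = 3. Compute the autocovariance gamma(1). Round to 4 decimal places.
\gamma(1) = 0.3999

Multiply the model equation by X_{t-k} and take expectations. With theta_0 = psi_0 = 1 and psi_j the MA(infinity) weights, this gives
  gamma(k) - sum_i phi_i gamma(k-i) = c_k,
  c_k = sigma^2 * sum_{j=k..q} theta_j psi_{j-k}   (c_k = 0 for k > q),
using gamma(-m) = gamma(m).
Pure AR (q = 0): c_0 = sigma^2 = 3, c_k = 0 for k >= 1.
Equations for k = 0 and k = 1 (AR order 1):
  gamma(0) = phi_1 gamma(1) + c_0
  gamma(1) = phi_1 gamma(0) + c_1
Substituting the second into the first: gamma(0) (1 - phi_1^2) = c_0 + phi_1 c_1, so
  gamma(0) = c_0 / (1 - phi_1^2) = 3 / (1 - (0.131)^2) = 3 / 0.982839 = 3.052382.
  gamma(1) = phi_1 gamma(0) = (0.131)(3.052382) = 0.399862.
Therefore gamma(1) = 0.3999 (to 4 decimal places).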